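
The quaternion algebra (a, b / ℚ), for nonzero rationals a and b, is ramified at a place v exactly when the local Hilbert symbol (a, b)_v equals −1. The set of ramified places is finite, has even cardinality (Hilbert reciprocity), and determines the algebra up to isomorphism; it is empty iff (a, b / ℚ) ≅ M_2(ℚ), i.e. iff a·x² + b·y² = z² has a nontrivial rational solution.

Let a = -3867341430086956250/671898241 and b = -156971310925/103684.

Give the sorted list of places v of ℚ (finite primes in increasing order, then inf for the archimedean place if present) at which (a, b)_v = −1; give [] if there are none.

Mod squares: a ≡ -3770, b ≡ -128557. Check v ∈ {∞, 2, 5, 7, 11, 13, 17, 23, 29, 31}.
v=11: a=11^2·(≡9), b=11^1·(≡2) mod 11; (9|11)=+1, (2|11)=-1; (−1)^{2·1·5}·(+1)^1·(-1)^2 = +1.
v=13: a=13^3·(≡1), b=13^3·(≡3) mod 13; (1|13)=+1, (3|13)=+1; (−1)^{3·3·6}·(+1)^3·(+1)^3 = +1.
v=23: a=23^-4·(≡3), b=23^-2·(≡3) mod 23; (3|23)=+1, (3|23)=+1; (−1)^{-4·-2·11}·(+1)^-2·(+1)^-4 = +1.
v=2: v_2(a)=1, v_2(b)=-2; units ≡ 3, 3 (mod 8); ε·ε+αω+βω = 1·1+1·1+-2·1 ≡ 0  ⇒  (a,b)_2 = +1.
v=∞: -3770 < 0 and -128557 < 0  ⇒  (a,b)_∞ = -1.
v=31: a=31^2·(≡26), b=31^1·(≡16) mod 31; (26|31)=-1, (16|31)=+1; (−1)^{2·1·15}·(-1)^1·(+1)^2 = -1.
v=29: a=29^1·(≡26), b=29^1·(≡4) mod 29; (26|29)=-1, (4|29)=+1; (−1)^{1·1·14}·(-1)^1·(+1)^1 = -1.
v=5: a=5^5·(≡4), b=5^2·(≡2) mod 5; (4|5)=+1, (2|5)=-1; (−1)^{5·2·2}·(+1)^2·(-1)^5 = -1.
v=17: a=17^4·(≡1), b=17^2·(≡7) mod 17; (1|17)=+1, (7|17)=-1; (−1)^{4·2·8}·(+1)^2·(-1)^4 = +1.
v=7: a=7^-4·(≡6), b=7^-2·(≡6) mod 7; (6|7)=-1, (6|7)=-1; (−1)^{-4·-2·3}·(-1)^-2·(-1)^-4 = +1.
|Ram(-3770, -128557)| = 4, even; anisotropic at {5, 29, 31, ∞}.

[5, 29, 31, inf]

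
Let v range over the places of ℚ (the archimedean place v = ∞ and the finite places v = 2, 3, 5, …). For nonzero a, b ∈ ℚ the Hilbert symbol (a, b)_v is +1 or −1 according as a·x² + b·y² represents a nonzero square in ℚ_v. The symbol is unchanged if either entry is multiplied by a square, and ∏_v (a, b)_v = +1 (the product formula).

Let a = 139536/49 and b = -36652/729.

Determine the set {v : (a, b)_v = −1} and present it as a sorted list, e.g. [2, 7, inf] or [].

[3, 19]

Mod squares: a ≡ 969, b ≡ -187. Check v ∈ {∞, 2, 3, 7, 11, 17, 19}.
v=∞: 969 > 0 and -187 < 0  ⇒  (a,b)_∞ = +1.
v=17: a=17^1·(≡10), b=17^1·(≡7) mod 17; (10|17)=-1, (7|17)=-1; (−1)^{1·1·8}·(-1)^1·(-1)^1 = +1.
v=11: a=11^0·(≡9), b=11^1·(≡4) mod 11; (9|11)=+1, (4|11)=+1; (−1)^{0·1·5}·(+1)^1·(+1)^0 = +1.
v=3: a=3^3·(≡2), b=3^-6·(≡2) mod 3; (2|3)=-1, (2|3)=-1; (−1)^{3·-6·1}·(-1)^-6·(-1)^3 = -1.
v=2: v_2(a)=4, v_2(b)=2; units ≡ 1, 5 (mod 8); ε·ε+αω+βω = 0·0+4·1+2·0 ≡ 0  ⇒  (a,b)_2 = +1.
v=7: a=7^-2·(≡5), b=7^2·(≡1) mod 7; (5|7)=-1, (1|7)=+1; (−1)^{-2·2·3}·(-1)^2·(+1)^-2 = +1.
v=19: a=19^1·(≡13), b=19^0·(≡8) mod 19; (13|19)=-1, (8|19)=-1; (−1)^{1·0·9}·(-1)^0·(-1)^1 = -1.
(969, -187 / ℚ) ramifies at {3, 19}: a division algebra.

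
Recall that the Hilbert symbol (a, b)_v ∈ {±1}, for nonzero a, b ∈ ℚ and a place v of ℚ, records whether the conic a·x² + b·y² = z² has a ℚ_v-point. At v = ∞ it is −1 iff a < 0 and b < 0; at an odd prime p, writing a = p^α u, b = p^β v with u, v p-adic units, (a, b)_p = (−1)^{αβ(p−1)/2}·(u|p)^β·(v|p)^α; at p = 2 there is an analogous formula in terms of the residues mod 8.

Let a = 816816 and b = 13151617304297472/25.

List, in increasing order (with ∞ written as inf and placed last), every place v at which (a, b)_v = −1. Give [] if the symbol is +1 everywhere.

Mod squares: a ≡ 51051, b ≡ 77. Check v ∈ {∞, 2, 3, 5, 7, 11, 13, 17}.
v=17: a=17^1·(≡6), b=17^2·(≡15) mod 17; (6|17)=-1, (15|17)=+1; (−1)^{1·2·8}·(-1)^2·(+1)^1 = +1.
v=7: a=7^1·(≡5), b=7^3·(≡2) mod 7; (5|7)=-1, (2|7)=+1; (−1)^{1·3·3}·(-1)^3·(+1)^1 = +1.
v=2: v_2(a)=4, v_2(b)=16; units ≡ 3, 5 (mod 8); ε·ε+αω+βω = 1·0+4·1+16·1 ≡ 0  ⇒  (a,b)_2 = +1.
v=5: a=5^0·(≡1), b=5^-2·(≡2) mod 5; (1|5)=+1, (2|5)=-1; (−1)^{0·-2·2}·(+1)^-2·(-1)^0 = +1.
v=13: a=13^1·(≡3), b=13^2·(≡3) mod 13; (3|13)=+1, (3|13)=+1; (−1)^{1·2·6}·(+1)^2·(+1)^1 = +1.
v=3: a=3^1·(≡1), b=3^2·(≡2) mod 3; (1|3)=+1, (2|3)=-1; (−1)^{1·2·1}·(+1)^2·(-1)^1 = -1.
v=11: a=11^1·(≡6), b=11^3·(≡10) mod 11; (6|11)=-1, (10|11)=-1; (−1)^{1·3·5}·(-1)^3·(-1)^1 = -1.
v=∞: 51051 > 0 and 77 > 0  ⇒  (a,b)_∞ = +1.
Ram(51051, 77) = {3, 11}; no ℚ_3-point on the conic.

[3, 11]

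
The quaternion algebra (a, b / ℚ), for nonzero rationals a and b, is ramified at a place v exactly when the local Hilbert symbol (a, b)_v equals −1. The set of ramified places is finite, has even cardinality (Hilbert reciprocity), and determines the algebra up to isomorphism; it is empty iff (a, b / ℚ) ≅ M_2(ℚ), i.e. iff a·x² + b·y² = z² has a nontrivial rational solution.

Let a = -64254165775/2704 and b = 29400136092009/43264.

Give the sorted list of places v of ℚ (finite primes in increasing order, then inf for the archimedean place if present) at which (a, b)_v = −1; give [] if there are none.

(a, b) ≡ (-1591, 2022161) mod (ℚ^×)²; places V = {2, 3, 5, 13, 31, 37, 41, 43, ∞}.
(a,b)_2: α=-4, β=-8; u≡1, v≡1 (mod 8); ε(u)ε(v)=0·0, αω(v)=-4·0, βω(u)=-8·0; sum ≡ 0  ⇒  +1.
(a,b)_3: α=0, u≡2; β=2, v≡2 (mod 3); (2|3)=-1, (2|3)=-1; sign (−1)^0·-1^2·-1^0 = +1.
(a,b)_13: α=-2, u≡2; β=-2, v≡8 (mod 13); (2|13)=-1, (8|13)=-1; sign (−1)^0·-1^-2·-1^-2 = +1.
(a,b)_∞: sgn(-1591)=−, sgn(2022161)=+, so +1.
(a,b)_5: α=2, u≡1; β=0, v≡1 (mod 5); (1|5)=+1, (1|5)=+1; sign (−1)^0·+1^0·+1^2 = +1.
(a,b)_43: α=1, u≡6; β=1, v≡26 (mod 43); (6|43)=+1, (26|43)=-1; sign (−1)^1·+1^1·-1^1 = +1.
(a,b)_31: α=2, u≡29; β=3, v≡2 (mod 31); (29|31)=-1, (2|31)=+1; sign (−1)^0·-1^3·+1^2 = -1.
(a,b)_37: α=1, u≡23; β=1, v≡25 (mod 37); (23|37)=-1, (25|37)=+1; sign (−1)^0·-1^1·+1^1 = -1.
(a,b)_41: α=2, u≡4; β=3, v≡5 (mod 41); (4|41)=+1, (5|41)=+1; sign (−1)^0·+1^3·+1^2 = +1.
Ram(-1591, 2022161) = {31, 37}; no ℚ_31-point on the conic.

[31, 37]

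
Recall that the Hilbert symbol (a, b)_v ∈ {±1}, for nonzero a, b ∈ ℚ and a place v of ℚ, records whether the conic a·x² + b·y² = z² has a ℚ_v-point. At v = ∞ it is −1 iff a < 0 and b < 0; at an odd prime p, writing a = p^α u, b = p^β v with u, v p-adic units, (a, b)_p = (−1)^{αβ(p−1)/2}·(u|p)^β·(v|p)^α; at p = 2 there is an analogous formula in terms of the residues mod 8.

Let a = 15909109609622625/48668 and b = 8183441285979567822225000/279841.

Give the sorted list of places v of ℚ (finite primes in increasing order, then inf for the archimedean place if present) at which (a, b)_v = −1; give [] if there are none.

[3, 11, 23, 31]

(a, b) ≡ (39215, 5610) mod (ℚ^×)²; places V = {2, 3, 5, 11, 17, 23, 31, ∞}.
(a,b)_2: α=-2, β=3; u≡7, v≡5 (mod 8); ε(u)ε(v)=1·0, αω(v)=-2·1, βω(u)=3·0; sum ≡ 0  ⇒  +1.
(a,b)_31: α=1, u≡14; β=2, v≡24 (mod 31); (14|31)=+1, (24|31)=-1; sign (−1)^0·+1^2·-1^1 = -1.
(a,b)_23: α=-3, u≡2; β=-4, v≡10 (mod 23); (2|23)=+1, (10|23)=-1; sign (−1)^0·+1^-4·-1^-3 = -1.
(a,b)_5: α=3, u≡2; β=5, v≡2 (mod 5); (2|5)=-1, (2|5)=-1; sign (−1)^0·-1^5·-1^3 = +1.
(a,b)_17: α=2, u≡15; β=3, v≡7 (mod 17); (15|17)=+1, (7|17)=-1; sign (−1)^0·+1^3·-1^2 = +1.
(a,b)_3: α=6, u≡2; β=5, v≡1 (mod 3); (2|3)=-1, (1|3)=+1; sign (−1)^0·-1^5·+1^6 = -1.
(a,b)_∞: sgn(39215)=+, sgn(5610)=+, so +1.
(a,b)_11: α=7, u≡4; β=11, v≡4 (mod 11); (4|11)=+1, (4|11)=+1; sign (−1)^1·+1^11·+1^7 = -1.
Ram(39215, 5610) = {3, 11, 23, 31}; no ℚ_3-point on the conic.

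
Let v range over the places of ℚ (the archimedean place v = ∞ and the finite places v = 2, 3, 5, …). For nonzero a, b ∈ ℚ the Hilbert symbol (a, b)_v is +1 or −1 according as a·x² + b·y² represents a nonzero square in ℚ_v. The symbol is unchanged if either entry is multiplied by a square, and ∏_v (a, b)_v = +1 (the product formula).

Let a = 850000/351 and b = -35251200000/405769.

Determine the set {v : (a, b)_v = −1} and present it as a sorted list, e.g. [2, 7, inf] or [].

(a, b) ≡ (3315, -170) mod (ℚ^×)²; places V = {2, 3, 5, 7, 13, 17, ∞}.
(a,b)_17: α=1, u≡8; β=1, v≡11 (mod 17); (8|17)=+1, (11|17)=-1; sign (−1)^0·+1^1·-1^1 = -1.
(a,b)_2: α=4, β=13; u≡3, v≡3 (mod 8); ε(u)ε(v)=1·1, αω(v)=4·1, βω(u)=13·1; sum ≡ 0  ⇒  +1.
(a,b)_3: α=-3, u≡1; β=4, v≡1 (mod 3); (1|3)=+1, (1|3)=+1; sign (−1)^0·+1^4·+1^-3 = +1.
(a,b)_∞: sgn(3315)=+, sgn(-170)=−, so +1.
(a,b)_5: α=5, u≡2; β=5, v≡4 (mod 5); (2|5)=-1, (4|5)=+1; sign (−1)^0·-1^5·+1^5 = -1.
(a,b)_13: α=-1, u≡8; β=-2, v≡4 (mod 13); (8|13)=-1, (4|13)=+1; sign (−1)^0·-1^-2·+1^-1 = +1.
(a,b)_7: α=0, u≡4; β=-4, v≡5 (mod 7); (4|7)=+1, (5|7)=-1; sign (−1)^0·+1^-4·-1^0 = +1.
|Ram(3315, -170)| = 2, even; anisotropic at {5, 17}.

[5, 17]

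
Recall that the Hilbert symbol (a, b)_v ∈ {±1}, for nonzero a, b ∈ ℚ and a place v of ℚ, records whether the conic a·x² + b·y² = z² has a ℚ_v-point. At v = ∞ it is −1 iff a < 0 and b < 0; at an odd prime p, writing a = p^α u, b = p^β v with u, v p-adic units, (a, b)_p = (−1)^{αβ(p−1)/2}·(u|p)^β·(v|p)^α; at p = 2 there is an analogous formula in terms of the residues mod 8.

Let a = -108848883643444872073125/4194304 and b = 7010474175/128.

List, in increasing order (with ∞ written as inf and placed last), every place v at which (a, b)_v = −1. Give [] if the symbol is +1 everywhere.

(a, b) ≡ (-37, 62315326) mod (ℚ^×)²; places V = {2, 3, 5, 7, 19, 23, 37, 41, 47, ∞}.
(a,b)_7: α=4, u≡5; β=0, v≡6 (mod 7); (5|7)=-1, (6|7)=-1; sign (−1)^0·-1^0·-1^4 = +1.
(a,b)_3: α=6, u≡2; β=2, v≡1 (mod 3); (2|3)=-1, (1|3)=+1; sign (−1)^0·-1^2·+1^6 = +1.
(a,b)_37: α=3, u≡21; β=1, v≡5 (mod 37); (21|37)=+1, (5|37)=-1; sign (−1)^0·+1^1·-1^3 = -1.
(a,b)_19: α=0, u≡17; β=1, v≡15 (mod 19); (17|19)=+1, (15|19)=-1; sign (−1)^0·+1^1·-1^0 = +1.
(a,b)_23: α=2, u≡9; β=1, v≡2 (mod 23); (9|23)=+1, (2|23)=+1; sign (−1)^0·+1^1·+1^2 = +1.
(a,b)_47: α=2, u≡19; β=1, v≡46 (mod 47); (19|47)=-1, (46|47)=-1; sign (−1)^0·-1^1·-1^2 = -1.
(a,b)_2: α=-22, β=-7; u≡3, v≡7 (mod 8); ε(u)ε(v)=1·1, αω(v)=-22·0, βω(u)=-7·1; sum ≡ 0  ⇒  +1.
(a,b)_5: α=4, u≡2; β=2, v≡4 (mod 5); (2|5)=-1, (4|5)=+1; sign (−1)^0·-1^2·+1^4 = +1.
(a,b)_∞: sgn(-37)=−, sgn(62315326)=+, so +1.
(a,b)_41: α=2, u≡37; β=1, v≡32 (mod 41); (37|41)=+1, (32|41)=+1; sign (−1)^0·+1^1·+1^2 = +1.
(-37, 62315326 / ℚ) ramifies at {37, 47}: a division algebra.

[37, 47]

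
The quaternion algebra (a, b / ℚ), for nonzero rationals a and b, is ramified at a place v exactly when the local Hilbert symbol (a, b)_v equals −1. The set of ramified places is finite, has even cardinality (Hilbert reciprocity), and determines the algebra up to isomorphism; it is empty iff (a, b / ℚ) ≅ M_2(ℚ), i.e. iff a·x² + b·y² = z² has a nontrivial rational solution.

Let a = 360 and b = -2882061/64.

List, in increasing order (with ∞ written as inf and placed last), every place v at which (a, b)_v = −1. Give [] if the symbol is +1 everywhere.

Mod squares: a ≡ 10, b ≡ -35581. Check v ∈ {∞, 2, 3, 5, 7, 13, 17, 23}.
v=13: a=13^0·(≡9), b=13^1·(≡8) mod 13; (9|13)=+1, (8|13)=-1; (−1)^{0·1·6}·(+1)^1·(-1)^0 = +1.
v=5: a=5^1·(≡2), b=5^0·(≡1) mod 5; (2|5)=-1, (1|5)=+1; (−1)^{1·0·2}·(-1)^0·(+1)^1 = +1.
v=3: a=3^2·(≡1), b=3^4·(≡2) mod 3; (1|3)=+1, (2|3)=-1; (−1)^{2·4·1}·(+1)^4·(-1)^2 = +1.
v=7: a=7^0·(≡3), b=7^1·(≡3) mod 7; (3|7)=-1, (3|7)=-1; (−1)^{0·1·3}·(-1)^1·(-1)^0 = -1.
v=∞: 10 > 0 and -35581 < 0  ⇒  (a,b)_∞ = +1.
v=2: v_2(a)=3, v_2(b)=-6; units ≡ 5, 3 (mod 8); ε·ε+αω+βω = 0·1+3·1+-6·1 ≡ 1  ⇒  (a,b)_2 = -1.
v=17: a=17^0·(≡3), b=17^1·(≡15) mod 17; (3|17)=-1, (15|17)=+1; (−1)^{0·1·8}·(-1)^1·(+1)^0 = -1.
v=23: a=23^0·(≡15), b=23^1·(≡19) mod 23; (15|23)=-1, (19|23)=-1; (−1)^{0·1·11}·(-1)^1·(-1)^0 = -1.
(10, -35581 / ℚ) ramifies at {2, 7, 17, 23}: a division algebra.

[2, 7, 17, 23]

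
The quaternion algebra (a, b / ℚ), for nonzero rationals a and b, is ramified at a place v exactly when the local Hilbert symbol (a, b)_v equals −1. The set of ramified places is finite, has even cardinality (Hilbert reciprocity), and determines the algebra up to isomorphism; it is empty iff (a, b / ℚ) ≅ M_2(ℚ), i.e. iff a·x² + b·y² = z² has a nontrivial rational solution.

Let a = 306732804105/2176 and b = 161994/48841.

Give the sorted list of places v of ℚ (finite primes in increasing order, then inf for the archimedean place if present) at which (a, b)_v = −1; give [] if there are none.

[2, 3, 29, 41]

Mod squares: a ≡ 5164770, b ≡ 3306. Check v ∈ {∞, 2, 3, 5, 7, 13, 17, 19, 29, 41}.
v=7: a=7^4·(≡2), b=7^2·(≡1) mod 7; (2|7)=+1, (1|7)=+1; (−1)^{4·2·3}·(+1)^2·(+1)^4 = +1.
v=17: a=17^-1·(≡11), b=17^-2·(≡16) mod 17; (11|17)=-1, (16|17)=+1; (−1)^{-1·-2·8}·(-1)^-2·(+1)^-1 = +1.
v=3: a=3^1·(≡1), b=3^1·(≡1) mod 3; (1|3)=+1, (1|3)=+1; (−1)^{1·1·1}·(+1)^1·(+1)^1 = -1.
v=2: v_2(a)=-7, v_2(b)=1; units ≡ 1, 5 (mod 8); ε·ε+αω+βω = 0·0+-7·1+1·0 ≡ 1  ⇒  (a,b)_2 = -1.
v=29: a=29^2·(≡11), b=29^1·(≡21) mod 29; (11|29)=-1, (21|29)=-1; (−1)^{2·1·14}·(-1)^1·(-1)^2 = -1.
v=13: a=13^1·(≡4), b=13^-2·(≡9) mod 13; (4|13)=+1, (9|13)=+1; (−1)^{1·-2·6}·(+1)^-2·(+1)^1 = +1.
v=41: a=41^1·(≡37), b=41^0·(≡29) mod 41; (37|41)=+1, (29|41)=-1; (−1)^{1·0·20}·(+1)^0·(-1)^1 = -1.
v=5: a=5^1·(≡1), b=5^0·(≡4) mod 5; (1|5)=+1, (4|5)=+1; (−1)^{1·0·2}·(+1)^0·(+1)^1 = +1.
v=19: a=19^1·(≡5), b=19^1·(≡3) mod 19; (5|19)=+1, (3|19)=-1; (−1)^{1·1·9}·(+1)^1·(-1)^1 = +1.
v=∞: 5164770 > 0 and 3306 > 0  ⇒  (a,b)_∞ = +1.
(5164770, 3306 / ℚ) ramifies at {2, 3, 29, 41}: a division algebra.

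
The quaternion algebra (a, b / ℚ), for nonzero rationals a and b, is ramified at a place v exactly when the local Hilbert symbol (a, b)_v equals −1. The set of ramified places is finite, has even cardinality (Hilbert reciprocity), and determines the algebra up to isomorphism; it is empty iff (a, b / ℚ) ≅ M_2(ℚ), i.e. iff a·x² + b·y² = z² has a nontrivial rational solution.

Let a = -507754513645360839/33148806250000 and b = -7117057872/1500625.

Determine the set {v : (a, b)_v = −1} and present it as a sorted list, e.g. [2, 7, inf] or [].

[3, 13, 31, inf]

(a, b) ≡ (-39, -93) mod (ℚ^×)²; places V = {2, 3, 5, 7, 11, 13, 17, 31, 47, ∞}.
(a,b)_13: α=1, u≡3; β=0, v≡7 (mod 13); (3|13)=+1, (7|13)=-1; sign (−1)^0·+1^0·-1^1 = -1.
(a,b)_2: α=-4, β=4; u≡1, v≡3 (mod 8); ε(u)ε(v)=0·1, αω(v)=-4·1, βω(u)=4·0; sum ≡ 0  ⇒  +1.
(a,b)_3: α=19, u≡2; β=15, v≡2 (mod 3); (2|3)=-1, (2|3)=-1; sign (−1)^1·-1^15·-1^19 = -1.
(a,b)_11: α=2, u≡3; β=0, v≡2 (mod 11); (3|11)=+1, (2|11)=-1; sign (−1)^0·+1^0·-1^2 = +1.
(a,b)_∞: sgn(-39)=−, sgn(-93)=−, so -1.
(a,b)_7: α=-4, u≡6; β=-4, v≡3 (mod 7); (6|7)=-1, (3|7)=-1; sign (−1)^0·-1^-4·-1^-4 = +1.
(a,b)_5: α=-8, u≡4; β=-4, v≡3 (mod 5); (4|5)=+1, (3|5)=-1; sign (−1)^0·+1^-4·-1^-8 = +1.
(a,b)_31: α=2, u≡6; β=1, v≡2 (mod 31); (6|31)=-1, (2|31)=+1; sign (−1)^0·-1^1·+1^2 = -1.
(a,b)_17: α=2, u≡7; β=0, v≡16 (mod 17); (7|17)=-1, (16|17)=+1; sign (−1)^0·-1^0·+1^2 = +1.
(a,b)_47: α=-2, u≡24; β=0, v≡4 (mod 47); (24|47)=+1, (4|47)=+1; sign (−1)^0·+1^0·+1^-2 = +1.
|Ram(-39, -93)| = 4, even; anisotropic at {3, 13, 31, ∞}.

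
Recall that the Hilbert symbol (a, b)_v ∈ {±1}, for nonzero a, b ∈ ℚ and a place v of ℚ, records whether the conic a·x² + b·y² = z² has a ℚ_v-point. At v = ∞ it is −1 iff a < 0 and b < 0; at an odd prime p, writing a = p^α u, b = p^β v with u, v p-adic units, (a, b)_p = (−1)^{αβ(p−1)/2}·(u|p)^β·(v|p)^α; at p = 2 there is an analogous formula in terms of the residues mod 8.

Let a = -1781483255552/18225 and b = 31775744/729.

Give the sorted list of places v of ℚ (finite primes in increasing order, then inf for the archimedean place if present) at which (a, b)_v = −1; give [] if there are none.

(a, b) ≡ (-57511727, 31031) mod (ℚ^×)²; places V = {2, 3, 5, 7, 11, 13, 19, 29, 31, 37, ∞}.
(a,b)_2: α=8, β=10; u≡1, v≡7 (mod 8); ε(u)ε(v)=0·1, αω(v)=8·0, βω(u)=10·0; sum ≡ 0  ⇒  +1.
(a,b)_19: α=1, u≡2; β=0, v≡7 (mod 19); (2|19)=-1, (7|19)=+1; sign (−1)^0·-1^0·+1^1 = +1.
(a,b)_37: α=1, u≡12; β=0, v≡34 (mod 37); (12|37)=+1, (34|37)=+1; sign (−1)^0·+1^0·+1^1 = +1.
(a,b)_5: α=-2, u≡2; β=0, v≡1 (mod 5); (2|5)=-1, (1|5)=+1; sign (−1)^0·-1^0·+1^-2 = +1.
(a,b)_∞: sgn(-57511727)=−, sgn(31031)=+, so +1.
(a,b)_7: α=1, u≡4; β=1, v≡4 (mod 7); (4|7)=+1, (4|7)=+1; sign (−1)^1·+1^1·+1^1 = -1.
(a,b)_11: α=2, u≡8; β=1, v≡9 (mod 11); (8|11)=-1, (9|11)=+1; sign (−1)^0·-1^1·+1^2 = -1.
(a,b)_31: α=1, u≡10; β=1, v≡18 (mod 31); (10|31)=+1, (18|31)=+1; sign (−1)^1·+1^1·+1^1 = -1.
(a,b)_29: α=1, u≡14; β=0, v≡24 (mod 29); (14|29)=-1, (24|29)=+1; sign (−1)^0·-1^0·+1^1 = +1.
(a,b)_3: α=-6, u≡1; β=-6, v≡2 (mod 3); (1|3)=+1, (2|3)=-1; sign (−1)^0·+1^-6·-1^-6 = +1.
(a,b)_13: α=1, u≡10; β=1, v≡2 (mod 13); (10|13)=+1, (2|13)=-1; sign (−1)^0·+1^1·-1^1 = -1.
(-57511727, 31031 / ℚ) ramifies at {7, 11, 13, 31}: a division algebra.

[7, 11, 13, 31]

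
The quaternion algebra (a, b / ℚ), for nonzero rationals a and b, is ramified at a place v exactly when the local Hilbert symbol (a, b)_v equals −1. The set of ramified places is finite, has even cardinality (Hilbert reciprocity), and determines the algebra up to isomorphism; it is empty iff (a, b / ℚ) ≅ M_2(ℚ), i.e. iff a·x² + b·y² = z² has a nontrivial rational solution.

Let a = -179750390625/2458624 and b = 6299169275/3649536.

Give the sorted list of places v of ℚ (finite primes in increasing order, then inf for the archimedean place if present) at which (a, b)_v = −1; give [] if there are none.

Mod squares: a ≡ -5681, b ≡ 33649. Check v ∈ {∞, 2, 3, 5, 7, 11, 13, 19, 23, 41}.
v=19: a=19^1·(≡1), b=19^1·(≡4) mod 19; (1|19)=+1, (4|19)=+1; (−1)^{1·1·9}·(+1)^1·(+1)^1 = -1.
v=13: a=13^1·(≡11), b=13^0·(≡5) mod 13; (11|13)=-1, (5|13)=-1; (−1)^{1·0·6}·(-1)^0·(-1)^1 = -1.
v=41: a=41^0·(≡23), b=41^2·(≡13) mod 41; (23|41)=+1, (13|41)=-1; (−1)^{0·2·20}·(+1)^2·(-1)^0 = +1.
v=11: a=11^0·(≡10), b=11^-1·(≡5) mod 11; (10|11)=-1, (5|11)=+1; (−1)^{0·-1·5}·(-1)^-1·(+1)^0 = -1.
v=23: a=23^1·(≡3), b=23^1·(≡5) mod 23; (3|23)=+1, (5|23)=-1; (−1)^{1·1·11}·(+1)^1·(-1)^1 = +1.
v=5: a=5^8·(≡1), b=5^2·(≡1) mod 5; (1|5)=+1, (1|5)=+1; (−1)^{8·2·2}·(+1)^2·(+1)^8 = +1.
v=3: a=3^4·(≡1), b=3^-4·(≡1) mod 3; (1|3)=+1, (1|3)=+1; (−1)^{4·-4·1}·(+1)^-4·(+1)^4 = +1.
v=7: a=7^-4·(≡3), b=7^3·(≡6) mod 7; (3|7)=-1, (6|7)=-1; (−1)^{-4·3·3}·(-1)^3·(-1)^-4 = -1.
v=2: v_2(a)=-10, v_2(b)=-12; units ≡ 7, 1 (mod 8); ε·ε+αω+βω = 1·0+-10·0+-12·0 ≡ 0  ⇒  (a,b)_2 = +1.
v=∞: -5681 < 0 and 33649 > 0  ⇒  (a,b)_∞ = +1.
Ram(-5681, 33649) = {7, 11, 13, 19}; no ℚ_7-point on the conic.

[7, 11, 13, 19]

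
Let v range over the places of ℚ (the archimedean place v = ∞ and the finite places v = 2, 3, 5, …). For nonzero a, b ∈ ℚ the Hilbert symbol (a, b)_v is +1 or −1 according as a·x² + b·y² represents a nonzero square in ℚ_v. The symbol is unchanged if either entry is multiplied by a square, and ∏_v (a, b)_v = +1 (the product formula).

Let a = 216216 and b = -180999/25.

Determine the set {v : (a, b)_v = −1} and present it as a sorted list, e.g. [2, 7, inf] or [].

[7, 11, 13, 17]

(a, b) ≡ (6006, -119) mod (ℚ^×)²; places V = {2, 3, 5, 7, 11, 13, 17, ∞}.
(a,b)_11: α=1, u≡10; β=0, v≡2 (mod 11); (10|11)=-1, (2|11)=-1; sign (−1)^0·-1^0·-1^1 = -1.
(a,b)_13: α=1, u≡5; β=2, v≡5 (mod 13); (5|13)=-1, (5|13)=-1; sign (−1)^0·-1^2·-1^1 = -1.
(a,b)_7: α=1, u≡4; β=1, v≡2 (mod 7); (4|7)=+1, (2|7)=+1; sign (−1)^1·+1^1·+1^1 = -1.
(a,b)_5: α=0, u≡1; β=-2, v≡1 (mod 5); (1|5)=+1, (1|5)=+1; sign (−1)^0·+1^-2·+1^0 = +1.
(a,b)_3: α=3, u≡1; β=2, v≡1 (mod 3); (1|3)=+1, (1|3)=+1; sign (−1)^0·+1^2·+1^3 = +1.
(a,b)_∞: sgn(6006)=+, sgn(-119)=−, so +1.
(a,b)_17: α=0, u≡10; β=1, v≡10 (mod 17); (10|17)=-1, (10|17)=-1; sign (−1)^0·-1^1·-1^0 = -1.
(a,b)_2: α=3, β=0; u≡3, v≡1 (mod 8); ε(u)ε(v)=1·0, αω(v)=3·0, βω(u)=0·1; sum ≡ 0  ⇒  +1.
Ram(6006, -119) = {7, 11, 13, 17}; no ℚ_7-point on the conic.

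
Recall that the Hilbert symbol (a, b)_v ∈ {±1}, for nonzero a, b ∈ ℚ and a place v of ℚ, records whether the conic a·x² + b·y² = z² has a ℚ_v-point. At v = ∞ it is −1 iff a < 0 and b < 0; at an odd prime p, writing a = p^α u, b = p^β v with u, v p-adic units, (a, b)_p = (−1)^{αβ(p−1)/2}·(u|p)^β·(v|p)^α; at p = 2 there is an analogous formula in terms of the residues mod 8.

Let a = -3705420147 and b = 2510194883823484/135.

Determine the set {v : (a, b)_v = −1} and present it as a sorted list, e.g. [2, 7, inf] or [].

(a, b) ≡ (-627, 36465) mod (ℚ^×)²; places V = {2, 3, 5, 11, 13, 17, 19, ∞}.
(a,b)_13: α=2, u≡3; β=3, v≡9 (mod 13); (3|13)=+1, (9|13)=+1; sign (−1)^0·+1^3·+1^2 = +1.
(a,b)_5: α=0, u≡3; β=-1, v≡2 (mod 5); (3|5)=-1, (2|5)=-1; sign (−1)^0·-1^-1·-1^0 = -1.
(a,b)_17: α=2, u≡13; β=3, v≡6 (mod 17); (13|17)=+1, (6|17)=-1; sign (−1)^0·+1^3·-1^2 = +1.
(a,b)_∞: sgn(-627)=−, sgn(36465)=+, so +1.
(a,b)_2: α=0, β=2; u≡5, v≡1 (mod 8); ε(u)ε(v)=0·0, αω(v)=0·0, βω(u)=2·1; sum ≡ 0  ⇒  +1.
(a,b)_3: α=1, u≡1; β=-3, v≡2 (mod 3); (1|3)=+1, (2|3)=-1; sign (−1)^1·+1^-3·-1^1 = +1.
(a,b)_11: α=3, u≡9; β=5, v≡1 (mod 11); (9|11)=+1, (1|11)=+1; sign (−1)^1·+1^5·+1^3 = -1.
(a,b)_19: α=1, u≡5; β=2, v≡5 (mod 19); (5|19)=+1, (5|19)=+1; sign (−1)^0·+1^2·+1^1 = +1.
|Ram(-627, 36465)| = 2, even; anisotropic at {5, 11}.

[5, 11]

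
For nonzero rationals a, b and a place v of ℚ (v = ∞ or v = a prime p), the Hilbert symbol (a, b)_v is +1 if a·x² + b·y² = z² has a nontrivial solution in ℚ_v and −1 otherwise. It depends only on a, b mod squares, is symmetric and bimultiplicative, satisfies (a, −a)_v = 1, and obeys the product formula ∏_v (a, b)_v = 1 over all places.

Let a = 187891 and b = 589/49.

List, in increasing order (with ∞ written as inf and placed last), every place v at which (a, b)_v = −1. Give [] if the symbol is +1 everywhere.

Mod squares: a ≡ 187891, b ≡ 589. Check v ∈ {∞, 2, 7, 11, 19, 29, 31}.
v=7: a=7^0·(≡4), b=7^-2·(≡1) mod 7; (4|7)=+1, (1|7)=+1; (−1)^{0·-2·3}·(+1)^-2·(+1)^0 = +1.
v=31: a=31^1·(≡16), b=31^1·(≡20) mod 31; (16|31)=+1, (20|31)=+1; (−1)^{1·1·15}·(+1)^1·(+1)^1 = -1.
v=11: a=11^1·(≡9), b=11^0·(≡10) mod 11; (9|11)=+1, (10|11)=-1; (−1)^{1·0·5}·(+1)^0·(-1)^1 = -1.
v=∞: 187891 > 0 and 589 > 0  ⇒  (a,b)_∞ = +1.
v=2: v_2(a)=0, v_2(b)=0; units ≡ 3, 5 (mod 8); ε·ε+αω+βω = 1·0+0·1+0·1 ≡ 0  ⇒  (a,b)_2 = +1.
v=29: a=29^1·(≡12), b=29^0·(≡28) mod 29; (12|29)=-1, (28|29)=+1; (−1)^{1·0·14}·(-1)^0·(+1)^1 = +1.
v=19: a=19^1·(≡9), b=19^1·(≡8) mod 19; (9|19)=+1, (8|19)=-1; (−1)^{1·1·9}·(+1)^1·(-1)^1 = +1.
|Ram(187891, 589)| = 2, even; anisotropic at {11, 31}.

[11, 31]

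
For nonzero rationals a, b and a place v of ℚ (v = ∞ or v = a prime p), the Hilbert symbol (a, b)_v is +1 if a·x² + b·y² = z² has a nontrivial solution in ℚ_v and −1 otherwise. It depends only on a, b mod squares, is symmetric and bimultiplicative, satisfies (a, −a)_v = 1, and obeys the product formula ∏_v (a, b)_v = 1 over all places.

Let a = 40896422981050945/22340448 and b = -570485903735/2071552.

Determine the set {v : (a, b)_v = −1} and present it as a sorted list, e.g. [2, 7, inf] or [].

[2, 5, 7, 11, 23, 29]

(a, b) ≡ (497668710, -23345) mod (ℚ^×)²; places V = {2, 3, 5, 7, 11, 13, 17, 19, 23, 29, 41, ∞}.
(a,b)_7: α=3, u≡2; β=-1, v≡2 (mod 7); (2|7)=+1, (2|7)=+1; sign (−1)^1·+1^-1·+1^3 = -1.
(a,b)_13: α=-2, u≡6; β=0, v≡3 (mod 13); (6|13)=-1, (3|13)=+1; sign (−1)^0·-1^0·+1^-2 = +1.
(a,b)_17: α=-1, u≡9; β=-2, v≡1 (mod 17); (9|17)=+1, (1|17)=+1; sign (−1)^0·+1^-2·+1^-1 = +1.
(a,b)_5: α=1, u≡3; β=1, v≡4 (mod 5); (3|5)=-1, (4|5)=+1; sign (−1)^0·-1^1·+1^1 = -1.
(a,b)_29: α=3, u≡3; β=3, v≡1 (mod 29); (3|29)=-1, (1|29)=+1; sign (−1)^0·-1^3·+1^3 = -1.
(a,b)_3: α=-5, u≡1; β=0, v≡1 (mod 3); (1|3)=+1, (1|3)=+1; sign (−1)^0·+1^0·+1^-5 = +1.
(a,b)_19: α=1, u≡13; β=0, v≡4 (mod 19); (13|19)=-1, (4|19)=+1; sign (−1)^0·-1^0·+1^1 = +1.
(a,b)_23: α=1, u≡11; β=1, v≡22 (mod 23); (11|23)=-1, (22|23)=-1; sign (−1)^1·-1^1·-1^1 = -1.
(a,b)_11: α=3, u≡6; β=2, v≡2 (mod 11); (6|11)=-1, (2|11)=-1; sign (−1)^0·-1^2·-1^3 = -1.
(a,b)_∞: sgn(497668710)=+, sgn(-23345)=−, so +1.
(a,b)_41: α=2, u≡20; β=2, v≡40 (mod 41); (20|41)=+1, (40|41)=+1; sign (−1)^0·+1^2·+1^2 = +1.
(a,b)_2: α=-5, β=-10; u≡3, v≡7 (mod 8); ε(u)ε(v)=1·1, αω(v)=-5·0, βω(u)=-10·1; sum ≡ 1  ⇒  -1.
|Ram(497668710, -23345)| = 6, even; anisotropic at {2, 5, 7, 11, 23, 29}.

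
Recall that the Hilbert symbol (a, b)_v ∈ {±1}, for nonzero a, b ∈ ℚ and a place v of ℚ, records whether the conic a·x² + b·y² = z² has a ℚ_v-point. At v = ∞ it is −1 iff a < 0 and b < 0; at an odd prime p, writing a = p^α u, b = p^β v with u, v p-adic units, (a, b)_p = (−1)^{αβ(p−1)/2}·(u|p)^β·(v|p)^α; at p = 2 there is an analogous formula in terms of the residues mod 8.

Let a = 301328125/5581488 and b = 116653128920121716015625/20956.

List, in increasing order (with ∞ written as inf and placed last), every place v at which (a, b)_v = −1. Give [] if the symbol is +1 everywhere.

Mod squares: a ≡ 57855, b ≡ 284487. Check v ∈ {∞, 2, 3, 5, 7, 11, 13, 17, 19, 23, 29, 31}.
v=13: a=13^0·(≡11), b=13^-2·(≡11) mod 13; (11|13)=-1, (11|13)=-1; (−1)^{0·-2·6}·(-1)^-2·(-1)^0 = +1.
v=11: a=11^-2·(≡2), b=11^0·(≡4) mod 11; (2|11)=-1, (4|11)=+1; (−1)^{-2·0·5}·(-1)^0·(+1)^-2 = +1.
v=∞: 57855 > 0 and 284487 > 0  ⇒  (a,b)_∞ = +1.
v=2: v_2(a)=-4, v_2(b)=-2; units ≡ 7, 7 (mod 8); ε·ε+αω+βω = 1·1+-4·0+-2·0 ≡ 1  ⇒  (a,b)_2 = -1.
v=31: a=31^-2·(≡20), b=31^-1·(≡18) mod 31; (20|31)=+1, (18|31)=+1; (−1)^{-2·-1·15}·(+1)^-1·(+1)^-2 = +1.
v=5: a=5^7·(≡4), b=5^8·(≡3) mod 5; (4|5)=+1, (3|5)=-1; (−1)^{7·8·2}·(+1)^8·(-1)^7 = -1.
v=17: a=17^0·(≡1), b=17^2·(≡4) mod 17; (1|17)=+1, (4|17)=+1; (−1)^{0·2·8}·(+1)^2·(+1)^0 = +1.
v=29: a=29^1·(≡4), b=29^4·(≡11) mod 29; (4|29)=+1, (11|29)=-1; (−1)^{1·4·14}·(+1)^4·(-1)^1 = -1.
v=3: a=3^-1·(≡1), b=3^3·(≡2) mod 3; (1|3)=+1, (2|3)=-1; (−1)^{-1·3·1}·(+1)^3·(-1)^-1 = +1.
v=23: a=23^0·(≡20), b=23^1·(≡16) mod 23; (20|23)=-1, (16|23)=+1; (−1)^{0·1·11}·(-1)^1·(+1)^0 = -1.
v=19: a=19^1·(≡17), b=19^3·(≡6) mod 19; (17|19)=+1, (6|19)=+1; (−1)^{1·3·9}·(+1)^3·(+1)^1 = -1.
v=7: a=7^1·(≡6), b=7^3·(≡6) mod 7; (6|7)=-1, (6|7)=-1; (−1)^{1·3·3}·(-1)^3·(-1)^1 = -1.
|Ram(57855, 284487)| = 6, even; anisotropic at {2, 5, 7, 19, 23, 29}.

[2, 5, 7, 19, 23, 29]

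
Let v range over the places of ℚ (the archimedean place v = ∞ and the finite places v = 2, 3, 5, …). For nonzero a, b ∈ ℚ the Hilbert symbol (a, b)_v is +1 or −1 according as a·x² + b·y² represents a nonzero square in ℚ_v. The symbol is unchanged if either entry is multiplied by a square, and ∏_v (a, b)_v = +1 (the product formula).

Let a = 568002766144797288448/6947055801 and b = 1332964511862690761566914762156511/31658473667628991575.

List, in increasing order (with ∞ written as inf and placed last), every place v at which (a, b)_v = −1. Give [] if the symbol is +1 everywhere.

[7, 29]

Mod squares: a ≡ 682, b ≡ 2233. Check v ∈ {∞, 2, 3, 5, 7, 11, 13, 19, 23, 29, 31, 37}.
v=11: a=11^3·(≡8), b=11^5·(≡4) mod 11; (8|11)=-1, (4|11)=+1; (−1)^{3·5·5}·(-1)^5·(+1)^3 = +1.
v=7: a=7^-6·(≡6), b=7^-9·(≡4) mod 7; (6|7)=-1, (4|7)=+1; (−1)^{-6·-9·3}·(-1)^-9·(+1)^-6 = -1.
v=23: a=23^4·(≡20), b=23^6·(≡8) mod 23; (20|23)=-1, (8|23)=+1; (−1)^{4·6·11}·(-1)^6·(+1)^4 = +1.
v=19: a=19^0·(≡11), b=19^2·(≡18) mod 19; (11|19)=+1, (18|19)=-1; (−1)^{0·2·9}·(+1)^2·(-1)^0 = +1.
v=13: a=13^4·(≡11), b=13^6·(≡3) mod 13; (11|13)=-1, (3|13)=+1; (−1)^{4·6·6}·(-1)^6·(+1)^4 = +1.
v=37: a=37^0·(≡33), b=37^2·(≡35) mod 37; (33|37)=+1, (35|37)=-1; (−1)^{0·2·18}·(+1)^2·(-1)^0 = +1.
v=3: a=3^-10·(≡1), b=3^-22·(≡1) mod 3; (1|3)=+1, (1|3)=+1; (−1)^{-10·-22·1}·(+1)^-22·(+1)^-10 = +1.
v=29: a=29^2·(≡3), b=29^3·(≡3) mod 29; (3|29)=-1, (3|29)=-1; (−1)^{2·3·14}·(-1)^3·(-1)^2 = -1.
v=∞: 682 > 0 and 2233 > 0  ⇒  (a,b)_∞ = +1.
v=31: a=31^1·(≡6), b=31^2·(≡2) mod 31; (6|31)=-1, (2|31)=+1; (−1)^{1·2·15}·(-1)^2·(+1)^1 = +1.
v=5: a=5^0·(≡3), b=5^-2·(≡2) mod 5; (3|5)=-1, (2|5)=-1; (−1)^{0·-2·2}·(-1)^-2·(-1)^0 = +1.
v=2: v_2(a)=11, v_2(b)=0; units ≡ 5, 1 (mod 8); ε·ε+αω+βω = 0·0+11·0+0·1 ≡ 0  ⇒  (a,b)_2 = +1.
(682, 2233 / ℚ) ramifies at {7, 29}: a division algebra.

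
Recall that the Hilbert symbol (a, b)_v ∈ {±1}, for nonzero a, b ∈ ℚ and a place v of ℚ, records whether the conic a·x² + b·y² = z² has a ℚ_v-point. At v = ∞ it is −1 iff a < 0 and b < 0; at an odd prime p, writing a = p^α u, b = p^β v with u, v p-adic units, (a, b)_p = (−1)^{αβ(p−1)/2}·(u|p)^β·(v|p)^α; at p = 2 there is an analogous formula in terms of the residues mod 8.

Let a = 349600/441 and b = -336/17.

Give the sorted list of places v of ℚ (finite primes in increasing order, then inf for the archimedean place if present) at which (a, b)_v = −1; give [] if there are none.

(a, b) ≡ (874, -357) mod (ℚ^×)²; places V = {2, 3, 5, 7, 17, 19, 23, ∞}.
(a,b)_5: α=2, u≡4; β=0, v≡2 (mod 5); (4|5)=+1, (2|5)=-1; sign (−1)^0·+1^0·-1^2 = +1.
(a,b)_3: α=-2, u≡1; β=1, v≡1 (mod 3); (1|3)=+1, (1|3)=+1; sign (−1)^0·+1^1·+1^-2 = +1.
(a,b)_17: α=0, u≡5; β=-1, v≡4 (mod 17); (5|17)=-1, (4|17)=+1; sign (−1)^0·-1^-1·+1^0 = -1.
(a,b)_2: α=5, β=4; u≡5, v≡3 (mod 8); ε(u)ε(v)=0·1, αω(v)=5·1, βω(u)=4·1; sum ≡ 1  ⇒  -1.
(a,b)_19: α=1, u≡2; β=0, v≡16 (mod 19); (2|19)=-1, (16|19)=+1; sign (−1)^0·-1^0·+1^1 = +1.
(a,b)_∞: sgn(874)=+, sgn(-357)=−, so +1.
(a,b)_7: α=-2, u≡3; β=1, v≡5 (mod 7); (3|7)=-1, (5|7)=-1; sign (−1)^0·-1^1·-1^-2 = -1.
(a,b)_23: α=1, u≡5; β=0, v≡10 (mod 23); (5|23)=-1, (10|23)=-1; sign (−1)^0·-1^0·-1^1 = -1.
|Ram(874, -357)| = 4, even; anisotropic at {2, 7, 17, 23}.

[2, 7, 17, 23]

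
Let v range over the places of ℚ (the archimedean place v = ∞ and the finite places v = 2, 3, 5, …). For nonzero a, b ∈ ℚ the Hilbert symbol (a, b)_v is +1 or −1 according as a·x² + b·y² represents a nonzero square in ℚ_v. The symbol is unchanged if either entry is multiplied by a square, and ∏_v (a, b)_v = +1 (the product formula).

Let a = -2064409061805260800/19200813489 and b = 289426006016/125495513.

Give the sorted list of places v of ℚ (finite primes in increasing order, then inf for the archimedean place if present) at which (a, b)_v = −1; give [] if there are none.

[2, 17]

(a, b) ≡ (-58, 46342) mod (ℚ^×)²; places V = {2, 3, 5, 7, 11, 13, 17, 19, 23, 29, 47, ∞}.
(a,b)_2: α=29, β=13; u≡3, v≡3 (mod 8); ε(u)ε(v)=1·1, αω(v)=29·1, βω(u)=13·1; sum ≡ 1  ⇒  -1.
(a,b)_5: α=2, u≡2; β=0, v≡2 (mod 5); (2|5)=-1, (2|5)=-1; sign (−1)^0·-1^0·-1^2 = +1.
(a,b)_19: α=-2, u≡15; β=-2, v≡17 (mod 19); (15|19)=-1, (17|19)=+1; sign (−1)^0·-1^-2·+1^-2 = +1.
(a,b)_17: α=-2, u≡5; β=-1, v≡14 (mod 17); (5|17)=-1, (14|17)=-1; sign (−1)^0·-1^-1·-1^-2 = -1.
(a,b)_29: α=1, u≡2; β=1, v≡26 (mod 29); (2|29)=-1, (26|29)=-1; sign (−1)^0·-1^1·-1^1 = +1.
(a,b)_23: α=0, u≡14; β=2, v≡14 (mod 23); (14|23)=-1, (14|23)=-1; sign (−1)^0·-1^2·-1^0 = +1.
(a,b)_47: α=2, u≡21; β=1, v≡38 (mod 47); (21|47)=+1, (38|47)=-1; sign (−1)^0·+1^1·-1^2 = +1.
(a,b)_11: α=-2, u≡2; β=-2, v≡10 (mod 11); (2|11)=-1, (10|11)=-1; sign (−1)^0·-1^-2·-1^-2 = +1.
(a,b)_13: α=-2, u≡7; β=-2, v≡1 (mod 13); (7|13)=-1, (1|13)=+1; sign (−1)^0·-1^-2·+1^-2 = +1.
(a,b)_3: α=-2, u≡2; β=0, v≡1 (mod 3); (2|3)=-1, (1|3)=+1; sign (−1)^0·-1^0·+1^-2 = +1.
(a,b)_∞: sgn(-58)=−, sgn(46342)=+, so +1.
(a,b)_7: α=4, u≡5; β=2, v≡4 (mod 7); (5|7)=-1, (4|7)=+1; sign (−1)^0·-1^2·+1^4 = +1.
Ram(-58, 46342) = {2, 17}; no ℚ_2-point on the conic.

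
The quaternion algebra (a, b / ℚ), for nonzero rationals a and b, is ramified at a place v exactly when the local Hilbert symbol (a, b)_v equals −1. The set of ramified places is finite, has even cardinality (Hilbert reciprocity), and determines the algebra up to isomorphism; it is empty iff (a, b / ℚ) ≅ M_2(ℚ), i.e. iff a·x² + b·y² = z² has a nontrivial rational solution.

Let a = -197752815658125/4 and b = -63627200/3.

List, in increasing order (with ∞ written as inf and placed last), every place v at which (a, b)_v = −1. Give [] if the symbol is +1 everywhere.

(a, b) ≡ (-13, -119301) mod (ℚ^×)²; places V = {2, 3, 5, 7, 13, 17, 19, 23, ∞}.
(a,b)_∞: sgn(-13)=−, sgn(-119301)=−, so -1.
(a,b)_23: α=2, u≡17; β=1, v≡21 (mod 23); (17|23)=-1, (21|23)=-1; sign (−1)^0·-1^1·-1^2 = -1.
(a,b)_5: α=4, u≡3; β=2, v≡4 (mod 5); (3|5)=-1, (4|5)=+1; sign (−1)^0·-1^2·+1^4 = +1.
(a,b)_19: α=2, u≡11; β=1, v≡15 (mod 19); (11|19)=+1, (15|19)=-1; sign (−1)^0·+1^1·-1^2 = +1.
(a,b)_3: α=2, u≡2; β=-1, v≡1 (mod 3); (2|3)=-1, (1|3)=+1; sign (−1)^0·-1^-1·+1^2 = -1.
(a,b)_2: α=-2, β=6; u≡3, v≡3 (mod 8); ε(u)ε(v)=1·1, αω(v)=-2·1, βω(u)=6·1; sum ≡ 1  ⇒  -1.
(a,b)_13: α=1, u≡9; β=1, v≡3 (mod 13); (9|13)=+1, (3|13)=+1; sign (−1)^0·+1^1·+1^1 = +1.
(a,b)_7: α=2, u≡4; β=1, v≡4 (mod 7); (4|7)=+1, (4|7)=+1; sign (−1)^0·+1^1·+1^2 = +1.
(a,b)_17: α=2, u≡15; β=0, v≡3 (mod 17); (15|17)=+1, (3|17)=-1; sign (−1)^0·+1^0·-1^2 = +1.
Ram(-13, -119301) = {2, 3, 23, ∞}; no ℚ_2-point on the conic.

[2, 3, 23, inf]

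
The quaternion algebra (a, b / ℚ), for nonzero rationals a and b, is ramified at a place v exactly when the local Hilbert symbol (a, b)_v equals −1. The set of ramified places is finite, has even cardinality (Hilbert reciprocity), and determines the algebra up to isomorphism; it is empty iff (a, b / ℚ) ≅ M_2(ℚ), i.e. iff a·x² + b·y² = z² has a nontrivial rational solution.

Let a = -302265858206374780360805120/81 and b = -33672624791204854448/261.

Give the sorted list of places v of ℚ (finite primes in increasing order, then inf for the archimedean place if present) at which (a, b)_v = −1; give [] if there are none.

[5, 19, 29, inf]

(a, b) ≡ (-70267159355, -51127) mod (ℚ^×)²; places V = {2, 3, 5, 7, 17, 19, 23, 29, 37, 41, 43, 59, ∞}.
(a,b)_19: α=3, u≡6; β=2, v≡18 (mod 19); (6|19)=+1, (18|19)=-1; sign (−1)^0·+1^2·-1^3 = -1.
(a,b)_59: α=0, u≡27; β=2, v≡1 (mod 59); (27|59)=+1, (1|59)=+1; sign (−1)^0·+1^2·+1^0 = +1.
(a,b)_37: α=3, u≡16; β=2, v≡1 (mod 37); (16|37)=+1, (1|37)=+1; sign (−1)^0·+1^2·+1^3 = +1.
(a,b)_17: α=3, u≡3; β=2, v≡4 (mod 17); (3|17)=-1, (4|17)=+1; sign (−1)^0·-1^2·+1^3 = +1.
(a,b)_23: α=1, u≡1; β=0, v≡1 (mod 23); (1|23)=+1, (1|23)=+1; sign (−1)^0·+1^0·+1^1 = +1.
(a,b)_∞: sgn(-70267159355)=−, sgn(-51127)=−, so -1.
(a,b)_7: α=6, u≡3; β=4, v≡1 (mod 7); (3|7)=-1, (1|7)=+1; sign (−1)^0·-1^4·+1^6 = +1.
(a,b)_43: α=1, u≡32; β=1, v≡11 (mod 43); (32|43)=-1, (11|43)=+1; sign (−1)^1·-1^1·+1^1 = +1.
(a,b)_5: α=1, u≡1; β=0, v≡2 (mod 5); (1|5)=+1, (2|5)=-1; sign (−1)^0·+1^0·-1^1 = -1.
(a,b)_41: α=1, u≡38; β=1, v≡19 (mod 41); (38|41)=-1, (19|41)=-1; sign (−1)^0·-1^1·-1^1 = +1.
(a,b)_3: α=-4, u≡1; β=-2, v≡2 (mod 3); (1|3)=+1, (2|3)=-1; sign (−1)^0·+1^-2·-1^-4 = +1.
(a,b)_2: α=8, β=4; u≡5, v≡1 (mod 8); ε(u)ε(v)=0·0, αω(v)=8·0, βω(u)=4·1; sum ≡ 0  ⇒  +1.
(a,b)_29: α=1, u≡18; β=-1, v≡4 (mod 29); (18|29)=-1, (4|29)=+1; sign (−1)^0·-1^-1·+1^1 = -1.
(-70267159355, -51127 / ℚ) ramifies at {5, 19, 29, ∞}: a division algebra.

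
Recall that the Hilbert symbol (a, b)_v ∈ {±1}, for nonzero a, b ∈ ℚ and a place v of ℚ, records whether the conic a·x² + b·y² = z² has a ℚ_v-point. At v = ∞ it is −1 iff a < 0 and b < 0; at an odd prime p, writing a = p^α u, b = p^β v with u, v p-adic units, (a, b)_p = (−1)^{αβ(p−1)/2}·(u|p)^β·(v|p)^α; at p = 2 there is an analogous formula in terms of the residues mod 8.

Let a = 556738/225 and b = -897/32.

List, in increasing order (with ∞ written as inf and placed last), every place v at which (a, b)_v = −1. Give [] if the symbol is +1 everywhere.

[13, 23]

(a, b) ≡ (11362, -1794) mod (ℚ^×)²; places V = {2, 3, 5, 7, 13, 19, 23, ∞}.
(a,b)_7: α=2, u≡1; β=0, v≡5 (mod 7); (1|7)=+1, (5|7)=-1; sign (−1)^0·+1^0·-1^2 = +1.
(a,b)_3: α=-2, u≡1; β=1, v≡2 (mod 3); (1|3)=+1, (2|3)=-1; sign (−1)^0·+1^1·-1^-2 = +1.
(a,b)_2: α=1, β=-5; u≡1, v≡7 (mod 8); ε(u)ε(v)=0·1, αω(v)=1·0, βω(u)=-5·0; sum ≡ 0  ⇒  +1.
(a,b)_19: α=1, u≡5; β=0, v≡7 (mod 19); (5|19)=+1, (7|19)=+1; sign (−1)^0·+1^0·+1^1 = +1.
(a,b)_∞: sgn(11362)=+, sgn(-1794)=−, so +1.
(a,b)_13: α=1, u≡1; β=1, v≡8 (mod 13); (1|13)=+1, (8|13)=-1; sign (−1)^0·+1^1·-1^1 = -1.
(a,b)_5: α=-2, u≡2; β=0, v≡4 (mod 5); (2|5)=-1, (4|5)=+1; sign (−1)^0·-1^0·+1^-2 = +1.
(a,b)_23: α=1, u≡21; β=1, v≡11 (mod 23); (21|23)=-1, (11|23)=-1; sign (−1)^1·-1^1·-1^1 = -1.
Ram(11362, -1794) = {13, 23}; no ℚ_13-point on the conic.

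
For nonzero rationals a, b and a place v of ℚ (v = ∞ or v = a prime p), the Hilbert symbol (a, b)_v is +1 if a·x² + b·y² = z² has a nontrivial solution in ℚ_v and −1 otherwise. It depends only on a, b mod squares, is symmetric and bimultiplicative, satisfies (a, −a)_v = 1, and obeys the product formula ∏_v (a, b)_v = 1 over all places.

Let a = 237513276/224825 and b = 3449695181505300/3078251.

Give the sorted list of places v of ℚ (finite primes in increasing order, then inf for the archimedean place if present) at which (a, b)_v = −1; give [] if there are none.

(a, b) ≡ (3927, 143) mod (ℚ^×)²; places V = {2, 3, 5, 7, 11, 13, 17, 23, ∞}.
(a,b)_7: α=1, u≡2; β=2, v≡6 (mod 7); (2|7)=+1, (6|7)=-1; sign (−1)^0·+1^2·-1^1 = -1.
(a,b)_23: α=-2, u≡15; β=-4, v≡20 (mod 23); (15|23)=-1, (20|23)=-1; sign (−1)^0·-1^-4·-1^-2 = +1.
(a,b)_3: α=3, u≡1; β=8, v≡2 (mod 3); (1|3)=+1, (2|3)=-1; sign (−1)^0·+1^8·-1^3 = -1.
(a,b)_13: α=4, u≡3; β=5, v≡11 (mod 13); (3|13)=+1, (11|13)=-1; sign (−1)^0·+1^5·-1^4 = +1.
(a,b)_17: α=-1, u≡14; β=2, v≡5 (mod 17); (14|17)=-1, (5|17)=-1; sign (−1)^0·-1^2·-1^-1 = -1.
(a,b)_2: α=2, β=2; u≡7, v≡7 (mod 8); ε(u)ε(v)=1·1, αω(v)=2·0, βω(u)=2·0; sum ≡ 1  ⇒  -1.
(a,b)_5: α=-2, u≡2; β=2, v≡2 (mod 5); (2|5)=-1, (2|5)=-1; sign (−1)^0·-1^2·-1^-2 = +1.
(a,b)_∞: sgn(3927)=+, sgn(143)=+, so +1.
(a,b)_11: α=1, u≡1; β=-1, v≡2 (mod 11); (1|11)=+1, (2|11)=-1; sign (−1)^1·+1^-1·-1^1 = +1.
|Ram(3927, 143)| = 4, even; anisotropic at {2, 3, 7, 17}.

[2, 3, 7, 17]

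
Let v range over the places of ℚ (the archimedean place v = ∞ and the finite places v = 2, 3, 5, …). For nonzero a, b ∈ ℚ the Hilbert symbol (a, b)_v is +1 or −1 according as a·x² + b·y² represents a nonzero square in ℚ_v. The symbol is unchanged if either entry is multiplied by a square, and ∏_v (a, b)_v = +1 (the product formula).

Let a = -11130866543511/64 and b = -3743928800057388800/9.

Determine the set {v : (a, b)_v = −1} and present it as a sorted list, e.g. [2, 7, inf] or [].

[11, 13, 31, inf]

Mod squares: a ≡ -5527951, b ≡ -11687. Check v ∈ {∞, 2, 3, 5, 11, 13, 29, 31, 43}.
v=13: a=13^1·(≡1), b=13^1·(≡2) mod 13; (1|13)=+1, (2|13)=-1; (−1)^{1·1·6}·(+1)^1·(-1)^1 = -1.
v=31: a=31^1·(≡12), b=31^1·(≡24) mod 31; (12|31)=-1, (24|31)=-1; (−1)^{1·1·15}·(-1)^1·(-1)^1 = -1.
v=11: a=11^3·(≡5), b=11^4·(≡6) mod 11; (5|11)=+1, (6|11)=-1; (−1)^{3·4·5}·(+1)^4·(-1)^3 = -1.
v=∞: -5527951 < 0 and -11687 < 0  ⇒  (a,b)_∞ = -1.
v=2: v_2(a)=-6, v_2(b)=8; units ≡ 1, 1 (mod 8); ε·ε+αω+βω = 0·0+-6·0+8·0 ≡ 0  ⇒  (a,b)_2 = +1.
v=3: a=3^2·(≡2), b=3^-2·(≡1) mod 3; (2|3)=-1, (1|3)=+1; (−1)^{2·-2·1}·(-1)^-2·(+1)^2 = +1.
v=43: a=43^3·(≡23), b=43^4·(≡25) mod 43; (23|43)=+1, (25|43)=+1; (−1)^{3·4·21}·(+1)^4·(+1)^3 = +1.
v=29: a=29^1·(≡18), b=29^1·(≡8) mod 29; (18|29)=-1, (8|29)=-1; (−1)^{1·1·14}·(-1)^1·(-1)^1 = +1.
v=5: a=5^0·(≡1), b=5^2·(≡2) mod 5; (1|5)=+1, (2|5)=-1; (−1)^{0·2·2}·(+1)^2·(-1)^0 = +1.
(-5527951, -11687 / ℚ) ramifies at {11, 13, 31, ∞}: a division algebra.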